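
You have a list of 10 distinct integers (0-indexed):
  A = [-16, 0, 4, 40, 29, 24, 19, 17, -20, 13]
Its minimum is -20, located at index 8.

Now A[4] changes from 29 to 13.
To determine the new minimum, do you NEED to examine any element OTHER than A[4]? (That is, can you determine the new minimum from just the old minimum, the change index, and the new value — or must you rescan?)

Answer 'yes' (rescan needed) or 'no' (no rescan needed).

Old min = -20 at index 8
Change at index 4: 29 -> 13
Index 4 was NOT the min. New min = min(-20, 13). No rescan of other elements needed.
Needs rescan: no

Answer: no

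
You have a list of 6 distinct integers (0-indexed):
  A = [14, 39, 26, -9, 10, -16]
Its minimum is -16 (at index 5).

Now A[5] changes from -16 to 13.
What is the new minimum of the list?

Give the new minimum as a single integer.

Old min = -16 (at index 5)
Change: A[5] -16 -> 13
Changed element WAS the min. Need to check: is 13 still <= all others?
  Min of remaining elements: -9
  New min = min(13, -9) = -9

Answer: -9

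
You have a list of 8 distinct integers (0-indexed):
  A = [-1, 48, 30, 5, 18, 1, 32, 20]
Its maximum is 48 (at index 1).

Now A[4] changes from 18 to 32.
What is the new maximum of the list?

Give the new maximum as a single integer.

Answer: 48

Derivation:
Old max = 48 (at index 1)
Change: A[4] 18 -> 32
Changed element was NOT the old max.
  New max = max(old_max, new_val) = max(48, 32) = 48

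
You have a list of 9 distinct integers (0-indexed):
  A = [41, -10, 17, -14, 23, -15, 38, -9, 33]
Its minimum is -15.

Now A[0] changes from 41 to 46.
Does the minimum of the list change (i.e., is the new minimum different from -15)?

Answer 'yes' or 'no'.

Answer: no

Derivation:
Old min = -15
Change: A[0] 41 -> 46
Changed element was NOT the min; min changes only if 46 < -15.
New min = -15; changed? no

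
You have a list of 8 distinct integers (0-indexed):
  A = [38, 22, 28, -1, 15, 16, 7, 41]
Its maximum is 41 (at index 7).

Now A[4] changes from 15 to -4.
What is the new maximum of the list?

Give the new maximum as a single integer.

Answer: 41

Derivation:
Old max = 41 (at index 7)
Change: A[4] 15 -> -4
Changed element was NOT the old max.
  New max = max(old_max, new_val) = max(41, -4) = 41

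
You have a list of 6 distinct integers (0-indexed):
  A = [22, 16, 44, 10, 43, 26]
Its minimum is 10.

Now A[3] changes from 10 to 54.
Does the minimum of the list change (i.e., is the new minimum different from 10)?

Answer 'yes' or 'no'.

Answer: yes

Derivation:
Old min = 10
Change: A[3] 10 -> 54
Changed element was the min; new min must be rechecked.
New min = 16; changed? yes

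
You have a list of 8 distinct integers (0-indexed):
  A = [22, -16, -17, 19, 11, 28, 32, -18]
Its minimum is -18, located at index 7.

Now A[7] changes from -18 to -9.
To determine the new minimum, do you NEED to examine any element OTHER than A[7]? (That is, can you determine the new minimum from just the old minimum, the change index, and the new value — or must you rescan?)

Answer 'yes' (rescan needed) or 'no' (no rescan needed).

Answer: yes

Derivation:
Old min = -18 at index 7
Change at index 7: -18 -> -9
Index 7 WAS the min and new value -9 > old min -18. Must rescan other elements to find the new min.
Needs rescan: yes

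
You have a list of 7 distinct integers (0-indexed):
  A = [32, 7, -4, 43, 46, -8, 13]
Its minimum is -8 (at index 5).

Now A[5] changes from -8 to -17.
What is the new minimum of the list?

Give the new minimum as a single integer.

Answer: -17

Derivation:
Old min = -8 (at index 5)
Change: A[5] -8 -> -17
Changed element WAS the min. Need to check: is -17 still <= all others?
  Min of remaining elements: -4
  New min = min(-17, -4) = -17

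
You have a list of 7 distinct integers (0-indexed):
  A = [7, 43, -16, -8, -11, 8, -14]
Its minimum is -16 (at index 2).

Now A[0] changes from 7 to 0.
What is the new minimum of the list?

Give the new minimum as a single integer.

Old min = -16 (at index 2)
Change: A[0] 7 -> 0
Changed element was NOT the old min.
  New min = min(old_min, new_val) = min(-16, 0) = -16

Answer: -16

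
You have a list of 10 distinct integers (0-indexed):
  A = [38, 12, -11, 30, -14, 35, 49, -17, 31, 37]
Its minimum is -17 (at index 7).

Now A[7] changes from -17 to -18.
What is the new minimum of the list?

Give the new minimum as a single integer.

Answer: -18

Derivation:
Old min = -17 (at index 7)
Change: A[7] -17 -> -18
Changed element WAS the min. Need to check: is -18 still <= all others?
  Min of remaining elements: -14
  New min = min(-18, -14) = -18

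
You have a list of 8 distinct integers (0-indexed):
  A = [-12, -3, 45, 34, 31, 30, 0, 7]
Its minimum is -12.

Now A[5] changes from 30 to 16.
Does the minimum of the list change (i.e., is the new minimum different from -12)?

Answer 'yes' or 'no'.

Answer: no

Derivation:
Old min = -12
Change: A[5] 30 -> 16
Changed element was NOT the min; min changes only if 16 < -12.
New min = -12; changed? no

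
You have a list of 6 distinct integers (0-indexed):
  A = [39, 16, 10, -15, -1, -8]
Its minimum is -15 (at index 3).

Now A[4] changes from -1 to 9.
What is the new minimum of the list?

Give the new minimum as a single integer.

Old min = -15 (at index 3)
Change: A[4] -1 -> 9
Changed element was NOT the old min.
  New min = min(old_min, new_val) = min(-15, 9) = -15

Answer: -15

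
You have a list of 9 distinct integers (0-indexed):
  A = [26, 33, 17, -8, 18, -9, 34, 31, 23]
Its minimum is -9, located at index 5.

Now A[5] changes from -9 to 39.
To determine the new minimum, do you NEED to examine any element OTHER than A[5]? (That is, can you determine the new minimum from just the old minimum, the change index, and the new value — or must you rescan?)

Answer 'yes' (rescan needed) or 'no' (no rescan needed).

Answer: yes

Derivation:
Old min = -9 at index 5
Change at index 5: -9 -> 39
Index 5 WAS the min and new value 39 > old min -9. Must rescan other elements to find the new min.
Needs rescan: yes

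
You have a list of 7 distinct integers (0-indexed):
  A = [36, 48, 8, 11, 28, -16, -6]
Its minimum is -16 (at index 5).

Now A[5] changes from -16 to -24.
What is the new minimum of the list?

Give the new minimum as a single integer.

Old min = -16 (at index 5)
Change: A[5] -16 -> -24
Changed element WAS the min. Need to check: is -24 still <= all others?
  Min of remaining elements: -6
  New min = min(-24, -6) = -24

Answer: -24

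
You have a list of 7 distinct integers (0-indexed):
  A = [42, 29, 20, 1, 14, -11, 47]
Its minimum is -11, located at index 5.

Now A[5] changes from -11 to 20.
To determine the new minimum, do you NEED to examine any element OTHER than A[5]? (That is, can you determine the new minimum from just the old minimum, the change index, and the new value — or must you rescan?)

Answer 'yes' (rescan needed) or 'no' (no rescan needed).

Answer: yes

Derivation:
Old min = -11 at index 5
Change at index 5: -11 -> 20
Index 5 WAS the min and new value 20 > old min -11. Must rescan other elements to find the new min.
Needs rescan: yes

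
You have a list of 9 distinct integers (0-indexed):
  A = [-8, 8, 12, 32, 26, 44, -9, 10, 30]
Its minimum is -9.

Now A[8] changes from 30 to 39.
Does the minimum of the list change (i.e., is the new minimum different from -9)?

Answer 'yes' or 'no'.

Answer: no

Derivation:
Old min = -9
Change: A[8] 30 -> 39
Changed element was NOT the min; min changes only if 39 < -9.
New min = -9; changed? no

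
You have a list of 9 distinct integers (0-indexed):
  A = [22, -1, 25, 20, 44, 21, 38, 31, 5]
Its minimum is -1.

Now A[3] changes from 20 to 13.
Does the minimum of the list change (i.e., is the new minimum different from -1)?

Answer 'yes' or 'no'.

Answer: no

Derivation:
Old min = -1
Change: A[3] 20 -> 13
Changed element was NOT the min; min changes only if 13 < -1.
New min = -1; changed? no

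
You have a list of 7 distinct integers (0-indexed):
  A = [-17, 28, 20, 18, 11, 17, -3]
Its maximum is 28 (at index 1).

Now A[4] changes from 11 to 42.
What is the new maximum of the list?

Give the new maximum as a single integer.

Answer: 42

Derivation:
Old max = 28 (at index 1)
Change: A[4] 11 -> 42
Changed element was NOT the old max.
  New max = max(old_max, new_val) = max(28, 42) = 42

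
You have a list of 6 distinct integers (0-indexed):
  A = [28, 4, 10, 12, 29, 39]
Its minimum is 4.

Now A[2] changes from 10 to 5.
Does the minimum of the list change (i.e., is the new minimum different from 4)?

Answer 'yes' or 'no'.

Answer: no

Derivation:
Old min = 4
Change: A[2] 10 -> 5
Changed element was NOT the min; min changes only if 5 < 4.
New min = 4; changed? no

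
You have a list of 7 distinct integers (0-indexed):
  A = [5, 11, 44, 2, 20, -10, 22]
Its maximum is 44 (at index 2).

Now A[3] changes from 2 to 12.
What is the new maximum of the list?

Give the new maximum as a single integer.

Answer: 44

Derivation:
Old max = 44 (at index 2)
Change: A[3] 2 -> 12
Changed element was NOT the old max.
  New max = max(old_max, new_val) = max(44, 12) = 44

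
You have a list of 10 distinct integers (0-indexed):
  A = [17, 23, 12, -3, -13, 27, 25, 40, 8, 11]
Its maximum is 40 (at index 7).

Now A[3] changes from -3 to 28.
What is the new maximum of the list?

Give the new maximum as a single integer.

Answer: 40

Derivation:
Old max = 40 (at index 7)
Change: A[3] -3 -> 28
Changed element was NOT the old max.
  New max = max(old_max, new_val) = max(40, 28) = 40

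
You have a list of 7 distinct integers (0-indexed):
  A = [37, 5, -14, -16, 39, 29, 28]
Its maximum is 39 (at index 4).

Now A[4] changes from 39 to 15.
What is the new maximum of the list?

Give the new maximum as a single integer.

Answer: 37

Derivation:
Old max = 39 (at index 4)
Change: A[4] 39 -> 15
Changed element WAS the max -> may need rescan.
  Max of remaining elements: 37
  New max = max(15, 37) = 37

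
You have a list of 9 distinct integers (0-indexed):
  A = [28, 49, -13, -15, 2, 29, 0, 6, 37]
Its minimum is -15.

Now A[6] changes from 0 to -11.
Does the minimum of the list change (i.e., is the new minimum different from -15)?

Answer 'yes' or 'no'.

Old min = -15
Change: A[6] 0 -> -11
Changed element was NOT the min; min changes only if -11 < -15.
New min = -15; changed? no

Answer: no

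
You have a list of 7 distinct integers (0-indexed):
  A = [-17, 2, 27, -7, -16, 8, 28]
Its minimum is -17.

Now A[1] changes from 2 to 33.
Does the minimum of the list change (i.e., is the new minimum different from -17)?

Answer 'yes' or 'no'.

Old min = -17
Change: A[1] 2 -> 33
Changed element was NOT the min; min changes only if 33 < -17.
New min = -17; changed? no

Answer: no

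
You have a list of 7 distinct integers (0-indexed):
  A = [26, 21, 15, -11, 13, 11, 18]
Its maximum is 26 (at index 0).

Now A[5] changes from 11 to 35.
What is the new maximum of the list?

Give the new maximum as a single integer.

Answer: 35

Derivation:
Old max = 26 (at index 0)
Change: A[5] 11 -> 35
Changed element was NOT the old max.
  New max = max(old_max, new_val) = max(26, 35) = 35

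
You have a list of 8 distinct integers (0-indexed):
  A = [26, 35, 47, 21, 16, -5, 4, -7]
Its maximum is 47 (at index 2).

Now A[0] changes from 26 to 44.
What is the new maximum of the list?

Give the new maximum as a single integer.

Old max = 47 (at index 2)
Change: A[0] 26 -> 44
Changed element was NOT the old max.
  New max = max(old_max, new_val) = max(47, 44) = 47

Answer: 47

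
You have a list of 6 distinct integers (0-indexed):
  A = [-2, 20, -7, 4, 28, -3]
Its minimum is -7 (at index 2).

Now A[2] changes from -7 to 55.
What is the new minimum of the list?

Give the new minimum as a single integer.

Answer: -3

Derivation:
Old min = -7 (at index 2)
Change: A[2] -7 -> 55
Changed element WAS the min. Need to check: is 55 still <= all others?
  Min of remaining elements: -3
  New min = min(55, -3) = -3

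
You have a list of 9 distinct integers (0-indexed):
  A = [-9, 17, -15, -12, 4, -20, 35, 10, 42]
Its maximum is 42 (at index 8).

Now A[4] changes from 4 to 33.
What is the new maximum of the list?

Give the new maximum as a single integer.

Answer: 42

Derivation:
Old max = 42 (at index 8)
Change: A[4] 4 -> 33
Changed element was NOT the old max.
  New max = max(old_max, new_val) = max(42, 33) = 42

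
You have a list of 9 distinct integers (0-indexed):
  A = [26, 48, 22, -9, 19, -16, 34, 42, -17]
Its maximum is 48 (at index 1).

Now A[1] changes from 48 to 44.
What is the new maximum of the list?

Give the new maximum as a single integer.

Answer: 44

Derivation:
Old max = 48 (at index 1)
Change: A[1] 48 -> 44
Changed element WAS the max -> may need rescan.
  Max of remaining elements: 42
  New max = max(44, 42) = 44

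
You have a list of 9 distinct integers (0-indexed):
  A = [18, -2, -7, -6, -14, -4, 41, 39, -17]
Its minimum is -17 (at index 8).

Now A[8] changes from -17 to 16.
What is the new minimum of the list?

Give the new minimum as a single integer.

Old min = -17 (at index 8)
Change: A[8] -17 -> 16
Changed element WAS the min. Need to check: is 16 still <= all others?
  Min of remaining elements: -14
  New min = min(16, -14) = -14

Answer: -14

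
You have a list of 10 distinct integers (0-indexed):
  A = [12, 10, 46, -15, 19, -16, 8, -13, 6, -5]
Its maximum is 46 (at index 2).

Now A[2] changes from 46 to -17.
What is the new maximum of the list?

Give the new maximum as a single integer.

Answer: 19

Derivation:
Old max = 46 (at index 2)
Change: A[2] 46 -> -17
Changed element WAS the max -> may need rescan.
  Max of remaining elements: 19
  New max = max(-17, 19) = 19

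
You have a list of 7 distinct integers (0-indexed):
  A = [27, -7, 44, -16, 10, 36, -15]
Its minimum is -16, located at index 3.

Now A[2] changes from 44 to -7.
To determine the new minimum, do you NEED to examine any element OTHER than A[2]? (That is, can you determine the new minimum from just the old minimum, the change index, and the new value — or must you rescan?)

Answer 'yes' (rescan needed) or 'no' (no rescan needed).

Answer: no

Derivation:
Old min = -16 at index 3
Change at index 2: 44 -> -7
Index 2 was NOT the min. New min = min(-16, -7). No rescan of other elements needed.
Needs rescan: no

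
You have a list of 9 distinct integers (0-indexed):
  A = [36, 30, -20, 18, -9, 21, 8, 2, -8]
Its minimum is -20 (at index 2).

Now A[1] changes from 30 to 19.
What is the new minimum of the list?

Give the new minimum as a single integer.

Answer: -20

Derivation:
Old min = -20 (at index 2)
Change: A[1] 30 -> 19
Changed element was NOT the old min.
  New min = min(old_min, new_val) = min(-20, 19) = -20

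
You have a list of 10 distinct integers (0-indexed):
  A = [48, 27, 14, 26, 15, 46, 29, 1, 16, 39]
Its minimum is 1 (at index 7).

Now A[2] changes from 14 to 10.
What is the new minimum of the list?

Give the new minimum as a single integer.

Answer: 1

Derivation:
Old min = 1 (at index 7)
Change: A[2] 14 -> 10
Changed element was NOT the old min.
  New min = min(old_min, new_val) = min(1, 10) = 1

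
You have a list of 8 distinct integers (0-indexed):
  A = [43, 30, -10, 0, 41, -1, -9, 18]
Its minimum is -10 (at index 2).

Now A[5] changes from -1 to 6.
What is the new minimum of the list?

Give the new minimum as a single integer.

Old min = -10 (at index 2)
Change: A[5] -1 -> 6
Changed element was NOT the old min.
  New min = min(old_min, new_val) = min(-10, 6) = -10

Answer: -10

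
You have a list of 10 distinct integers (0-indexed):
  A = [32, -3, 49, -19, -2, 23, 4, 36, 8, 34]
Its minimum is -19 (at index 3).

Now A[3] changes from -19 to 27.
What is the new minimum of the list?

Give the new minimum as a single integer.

Old min = -19 (at index 3)
Change: A[3] -19 -> 27
Changed element WAS the min. Need to check: is 27 still <= all others?
  Min of remaining elements: -3
  New min = min(27, -3) = -3

Answer: -3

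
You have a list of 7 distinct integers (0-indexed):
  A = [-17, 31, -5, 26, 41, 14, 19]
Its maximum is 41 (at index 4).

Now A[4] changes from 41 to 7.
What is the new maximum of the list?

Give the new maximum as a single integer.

Old max = 41 (at index 4)
Change: A[4] 41 -> 7
Changed element WAS the max -> may need rescan.
  Max of remaining elements: 31
  New max = max(7, 31) = 31

Answer: 31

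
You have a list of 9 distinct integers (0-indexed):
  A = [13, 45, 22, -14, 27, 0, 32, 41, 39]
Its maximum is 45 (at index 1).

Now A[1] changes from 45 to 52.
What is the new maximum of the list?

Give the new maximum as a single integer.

Answer: 52

Derivation:
Old max = 45 (at index 1)
Change: A[1] 45 -> 52
Changed element WAS the max -> may need rescan.
  Max of remaining elements: 41
  New max = max(52, 41) = 52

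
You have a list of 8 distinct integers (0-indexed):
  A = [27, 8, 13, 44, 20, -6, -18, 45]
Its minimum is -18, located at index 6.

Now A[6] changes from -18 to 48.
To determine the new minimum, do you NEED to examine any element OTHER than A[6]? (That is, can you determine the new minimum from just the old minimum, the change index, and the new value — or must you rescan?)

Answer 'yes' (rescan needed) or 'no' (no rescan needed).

Old min = -18 at index 6
Change at index 6: -18 -> 48
Index 6 WAS the min and new value 48 > old min -18. Must rescan other elements to find the new min.
Needs rescan: yes

Answer: yes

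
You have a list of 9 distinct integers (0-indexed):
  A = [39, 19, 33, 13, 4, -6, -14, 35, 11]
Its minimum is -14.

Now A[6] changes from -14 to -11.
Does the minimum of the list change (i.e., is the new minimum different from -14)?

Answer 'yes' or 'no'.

Answer: yes

Derivation:
Old min = -14
Change: A[6] -14 -> -11
Changed element was the min; new min must be rechecked.
New min = -11; changed? yes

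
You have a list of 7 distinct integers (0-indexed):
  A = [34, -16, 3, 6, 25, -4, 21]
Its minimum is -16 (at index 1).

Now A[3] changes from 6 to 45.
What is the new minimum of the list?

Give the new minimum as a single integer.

Answer: -16

Derivation:
Old min = -16 (at index 1)
Change: A[3] 6 -> 45
Changed element was NOT the old min.
  New min = min(old_min, new_val) = min(-16, 45) = -16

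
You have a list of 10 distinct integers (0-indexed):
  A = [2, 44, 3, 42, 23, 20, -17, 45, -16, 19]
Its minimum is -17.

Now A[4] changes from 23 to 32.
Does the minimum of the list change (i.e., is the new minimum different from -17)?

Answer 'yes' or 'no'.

Answer: no

Derivation:
Old min = -17
Change: A[4] 23 -> 32
Changed element was NOT the min; min changes only if 32 < -17.
New min = -17; changed? no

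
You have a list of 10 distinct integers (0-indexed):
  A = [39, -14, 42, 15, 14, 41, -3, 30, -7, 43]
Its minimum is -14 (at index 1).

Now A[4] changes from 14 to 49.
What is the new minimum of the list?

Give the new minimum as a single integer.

Old min = -14 (at index 1)
Change: A[4] 14 -> 49
Changed element was NOT the old min.
  New min = min(old_min, new_val) = min(-14, 49) = -14

Answer: -14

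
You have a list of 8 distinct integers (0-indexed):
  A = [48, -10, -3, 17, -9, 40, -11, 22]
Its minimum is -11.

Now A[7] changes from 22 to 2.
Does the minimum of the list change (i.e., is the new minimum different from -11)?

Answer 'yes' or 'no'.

Answer: no

Derivation:
Old min = -11
Change: A[7] 22 -> 2
Changed element was NOT the min; min changes only if 2 < -11.
New min = -11; changed? no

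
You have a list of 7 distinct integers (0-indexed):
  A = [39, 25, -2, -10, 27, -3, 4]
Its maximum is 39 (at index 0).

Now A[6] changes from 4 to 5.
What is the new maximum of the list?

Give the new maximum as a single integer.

Answer: 39

Derivation:
Old max = 39 (at index 0)
Change: A[6] 4 -> 5
Changed element was NOT the old max.
  New max = max(old_max, new_val) = max(39, 5) = 39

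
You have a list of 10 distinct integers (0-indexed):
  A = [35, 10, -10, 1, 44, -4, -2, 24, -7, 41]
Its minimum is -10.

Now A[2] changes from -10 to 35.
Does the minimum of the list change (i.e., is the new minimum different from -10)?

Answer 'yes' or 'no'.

Answer: yes

Derivation:
Old min = -10
Change: A[2] -10 -> 35
Changed element was the min; new min must be rechecked.
New min = -7; changed? yes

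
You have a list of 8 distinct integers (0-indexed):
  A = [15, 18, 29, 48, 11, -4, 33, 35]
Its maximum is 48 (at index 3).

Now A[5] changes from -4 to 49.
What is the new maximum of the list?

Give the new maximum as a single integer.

Old max = 48 (at index 3)
Change: A[5] -4 -> 49
Changed element was NOT the old max.
  New max = max(old_max, new_val) = max(48, 49) = 49

Answer: 49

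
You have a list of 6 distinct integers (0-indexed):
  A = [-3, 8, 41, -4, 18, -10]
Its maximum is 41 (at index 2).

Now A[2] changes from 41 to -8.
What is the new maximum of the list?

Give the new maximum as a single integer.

Answer: 18

Derivation:
Old max = 41 (at index 2)
Change: A[2] 41 -> -8
Changed element WAS the max -> may need rescan.
  Max of remaining elements: 18
  New max = max(-8, 18) = 18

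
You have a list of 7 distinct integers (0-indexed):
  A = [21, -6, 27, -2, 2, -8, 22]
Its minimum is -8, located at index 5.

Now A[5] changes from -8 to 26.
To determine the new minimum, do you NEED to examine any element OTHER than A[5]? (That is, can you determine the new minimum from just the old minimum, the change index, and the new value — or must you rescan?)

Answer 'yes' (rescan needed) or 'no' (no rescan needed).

Answer: yes

Derivation:
Old min = -8 at index 5
Change at index 5: -8 -> 26
Index 5 WAS the min and new value 26 > old min -8. Must rescan other elements to find the new min.
Needs rescan: yes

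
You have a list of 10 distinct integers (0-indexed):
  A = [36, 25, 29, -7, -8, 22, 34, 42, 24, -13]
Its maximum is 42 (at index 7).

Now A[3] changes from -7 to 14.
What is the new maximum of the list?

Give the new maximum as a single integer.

Answer: 42

Derivation:
Old max = 42 (at index 7)
Change: A[3] -7 -> 14
Changed element was NOT the old max.
  New max = max(old_max, new_val) = max(42, 14) = 42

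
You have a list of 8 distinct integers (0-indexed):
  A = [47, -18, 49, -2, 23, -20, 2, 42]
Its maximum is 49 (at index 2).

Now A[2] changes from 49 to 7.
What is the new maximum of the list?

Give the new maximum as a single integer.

Answer: 47

Derivation:
Old max = 49 (at index 2)
Change: A[2] 49 -> 7
Changed element WAS the max -> may need rescan.
  Max of remaining elements: 47
  New max = max(7, 47) = 47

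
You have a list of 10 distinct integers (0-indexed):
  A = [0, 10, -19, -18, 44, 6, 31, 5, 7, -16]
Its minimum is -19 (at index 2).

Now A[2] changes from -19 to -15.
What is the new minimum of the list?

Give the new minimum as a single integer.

Old min = -19 (at index 2)
Change: A[2] -19 -> -15
Changed element WAS the min. Need to check: is -15 still <= all others?
  Min of remaining elements: -18
  New min = min(-15, -18) = -18

Answer: -18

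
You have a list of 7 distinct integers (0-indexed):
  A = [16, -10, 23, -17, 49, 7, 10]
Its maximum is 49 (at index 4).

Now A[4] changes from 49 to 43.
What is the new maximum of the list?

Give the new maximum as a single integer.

Old max = 49 (at index 4)
Change: A[4] 49 -> 43
Changed element WAS the max -> may need rescan.
  Max of remaining elements: 23
  New max = max(43, 23) = 43

Answer: 43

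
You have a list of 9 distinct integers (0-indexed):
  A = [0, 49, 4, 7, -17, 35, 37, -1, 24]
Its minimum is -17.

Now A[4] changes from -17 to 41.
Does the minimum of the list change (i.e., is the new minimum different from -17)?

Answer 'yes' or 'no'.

Answer: yes

Derivation:
Old min = -17
Change: A[4] -17 -> 41
Changed element was the min; new min must be rechecked.
New min = -1; changed? yes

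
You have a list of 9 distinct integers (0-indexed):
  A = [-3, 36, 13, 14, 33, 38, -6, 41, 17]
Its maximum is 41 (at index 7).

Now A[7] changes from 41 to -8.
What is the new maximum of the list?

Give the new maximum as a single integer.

Old max = 41 (at index 7)
Change: A[7] 41 -> -8
Changed element WAS the max -> may need rescan.
  Max of remaining elements: 38
  New max = max(-8, 38) = 38

Answer: 38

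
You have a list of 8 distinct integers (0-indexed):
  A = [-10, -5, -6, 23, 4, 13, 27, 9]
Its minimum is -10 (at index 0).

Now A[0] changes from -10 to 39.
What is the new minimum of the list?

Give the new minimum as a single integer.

Old min = -10 (at index 0)
Change: A[0] -10 -> 39
Changed element WAS the min. Need to check: is 39 still <= all others?
  Min of remaining elements: -6
  New min = min(39, -6) = -6

Answer: -6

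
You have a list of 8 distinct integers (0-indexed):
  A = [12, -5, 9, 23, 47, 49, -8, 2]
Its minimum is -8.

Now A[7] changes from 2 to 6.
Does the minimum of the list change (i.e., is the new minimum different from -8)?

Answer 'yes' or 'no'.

Old min = -8
Change: A[7] 2 -> 6
Changed element was NOT the min; min changes only if 6 < -8.
New min = -8; changed? no

Answer: no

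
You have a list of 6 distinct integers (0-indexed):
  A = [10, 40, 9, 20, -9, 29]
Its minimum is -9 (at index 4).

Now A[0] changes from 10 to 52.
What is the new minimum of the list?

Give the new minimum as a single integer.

Answer: -9

Derivation:
Old min = -9 (at index 4)
Change: A[0] 10 -> 52
Changed element was NOT the old min.
  New min = min(old_min, new_val) = min(-9, 52) = -9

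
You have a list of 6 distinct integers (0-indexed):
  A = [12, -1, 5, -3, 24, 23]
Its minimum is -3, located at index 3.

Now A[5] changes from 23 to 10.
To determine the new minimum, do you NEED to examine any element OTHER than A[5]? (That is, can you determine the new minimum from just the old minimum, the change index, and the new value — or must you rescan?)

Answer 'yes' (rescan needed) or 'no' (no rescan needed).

Old min = -3 at index 3
Change at index 5: 23 -> 10
Index 5 was NOT the min. New min = min(-3, 10). No rescan of other elements needed.
Needs rescan: no

Answer: no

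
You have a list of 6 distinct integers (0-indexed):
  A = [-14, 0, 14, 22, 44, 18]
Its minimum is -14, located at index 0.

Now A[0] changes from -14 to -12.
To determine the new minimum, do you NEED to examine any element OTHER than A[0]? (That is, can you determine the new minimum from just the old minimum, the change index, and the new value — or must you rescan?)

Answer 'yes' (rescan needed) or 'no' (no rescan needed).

Answer: yes

Derivation:
Old min = -14 at index 0
Change at index 0: -14 -> -12
Index 0 WAS the min and new value -12 > old min -14. Must rescan other elements to find the new min.
Needs rescan: yes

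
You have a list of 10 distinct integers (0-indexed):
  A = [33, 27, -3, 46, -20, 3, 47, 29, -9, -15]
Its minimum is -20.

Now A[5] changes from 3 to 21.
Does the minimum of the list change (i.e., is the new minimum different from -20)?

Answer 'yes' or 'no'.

Answer: no

Derivation:
Old min = -20
Change: A[5] 3 -> 21
Changed element was NOT the min; min changes only if 21 < -20.
New min = -20; changed? no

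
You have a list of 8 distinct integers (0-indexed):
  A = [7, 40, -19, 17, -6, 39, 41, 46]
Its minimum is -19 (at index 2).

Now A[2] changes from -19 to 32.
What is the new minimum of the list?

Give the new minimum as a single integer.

Answer: -6

Derivation:
Old min = -19 (at index 2)
Change: A[2] -19 -> 32
Changed element WAS the min. Need to check: is 32 still <= all others?
  Min of remaining elements: -6
  New min = min(32, -6) = -6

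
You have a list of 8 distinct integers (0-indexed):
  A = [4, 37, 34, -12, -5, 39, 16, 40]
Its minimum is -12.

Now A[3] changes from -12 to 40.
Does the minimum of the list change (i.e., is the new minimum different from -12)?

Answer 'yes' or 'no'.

Answer: yes

Derivation:
Old min = -12
Change: A[3] -12 -> 40
Changed element was the min; new min must be rechecked.
New min = -5; changed? yes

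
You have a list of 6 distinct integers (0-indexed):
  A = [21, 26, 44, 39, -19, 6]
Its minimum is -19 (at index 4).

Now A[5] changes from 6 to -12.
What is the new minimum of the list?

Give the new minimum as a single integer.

Answer: -19

Derivation:
Old min = -19 (at index 4)
Change: A[5] 6 -> -12
Changed element was NOT the old min.
  New min = min(old_min, new_val) = min(-19, -12) = -19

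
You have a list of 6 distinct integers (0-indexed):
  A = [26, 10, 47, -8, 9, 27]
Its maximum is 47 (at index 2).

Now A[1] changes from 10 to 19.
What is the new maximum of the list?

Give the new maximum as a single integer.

Old max = 47 (at index 2)
Change: A[1] 10 -> 19
Changed element was NOT the old max.
  New max = max(old_max, new_val) = max(47, 19) = 47

Answer: 47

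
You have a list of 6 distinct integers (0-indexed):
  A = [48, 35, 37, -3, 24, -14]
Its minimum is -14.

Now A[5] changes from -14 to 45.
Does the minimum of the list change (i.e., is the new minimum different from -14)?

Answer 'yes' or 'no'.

Answer: yes

Derivation:
Old min = -14
Change: A[5] -14 -> 45
Changed element was the min; new min must be rechecked.
New min = -3; changed? yes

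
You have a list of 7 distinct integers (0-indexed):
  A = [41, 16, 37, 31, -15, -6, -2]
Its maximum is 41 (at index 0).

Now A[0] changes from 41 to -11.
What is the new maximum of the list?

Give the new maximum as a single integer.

Old max = 41 (at index 0)
Change: A[0] 41 -> -11
Changed element WAS the max -> may need rescan.
  Max of remaining elements: 37
  New max = max(-11, 37) = 37

Answer: 37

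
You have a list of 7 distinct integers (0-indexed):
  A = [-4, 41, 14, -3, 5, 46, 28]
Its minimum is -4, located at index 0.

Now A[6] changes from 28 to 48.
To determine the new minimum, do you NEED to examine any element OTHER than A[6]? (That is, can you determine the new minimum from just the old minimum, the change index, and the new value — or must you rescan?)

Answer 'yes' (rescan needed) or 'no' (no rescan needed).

Old min = -4 at index 0
Change at index 6: 28 -> 48
Index 6 was NOT the min. New min = min(-4, 48). No rescan of other elements needed.
Needs rescan: no

Answer: no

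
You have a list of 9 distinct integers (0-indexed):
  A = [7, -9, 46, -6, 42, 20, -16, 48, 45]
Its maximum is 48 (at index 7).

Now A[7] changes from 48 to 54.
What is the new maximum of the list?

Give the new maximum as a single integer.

Old max = 48 (at index 7)
Change: A[7] 48 -> 54
Changed element WAS the max -> may need rescan.
  Max of remaining elements: 46
  New max = max(54, 46) = 54

Answer: 54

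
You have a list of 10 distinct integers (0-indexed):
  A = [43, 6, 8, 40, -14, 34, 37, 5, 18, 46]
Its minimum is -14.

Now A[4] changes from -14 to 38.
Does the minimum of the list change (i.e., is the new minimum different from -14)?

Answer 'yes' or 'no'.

Answer: yes

Derivation:
Old min = -14
Change: A[4] -14 -> 38
Changed element was the min; new min must be rechecked.
New min = 5; changed? yes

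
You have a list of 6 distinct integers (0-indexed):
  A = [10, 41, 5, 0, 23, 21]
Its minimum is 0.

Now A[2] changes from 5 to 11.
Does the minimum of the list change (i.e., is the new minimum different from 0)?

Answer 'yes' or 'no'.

Answer: no

Derivation:
Old min = 0
Change: A[2] 5 -> 11
Changed element was NOT the min; min changes only if 11 < 0.
New min = 0; changed? no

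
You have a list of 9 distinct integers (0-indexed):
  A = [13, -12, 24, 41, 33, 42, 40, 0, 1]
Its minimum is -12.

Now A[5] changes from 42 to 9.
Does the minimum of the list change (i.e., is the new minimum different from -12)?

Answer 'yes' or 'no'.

Old min = -12
Change: A[5] 42 -> 9
Changed element was NOT the min; min changes only if 9 < -12.
New min = -12; changed? no

Answer: no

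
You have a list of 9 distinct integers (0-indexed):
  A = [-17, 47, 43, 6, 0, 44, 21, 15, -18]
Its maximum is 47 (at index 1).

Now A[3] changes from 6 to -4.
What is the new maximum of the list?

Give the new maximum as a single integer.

Answer: 47

Derivation:
Old max = 47 (at index 1)
Change: A[3] 6 -> -4
Changed element was NOT the old max.
  New max = max(old_max, new_val) = max(47, -4) = 47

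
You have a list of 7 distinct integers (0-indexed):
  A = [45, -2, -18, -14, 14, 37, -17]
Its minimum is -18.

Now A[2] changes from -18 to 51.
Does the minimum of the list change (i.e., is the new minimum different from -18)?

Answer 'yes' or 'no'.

Old min = -18
Change: A[2] -18 -> 51
Changed element was the min; new min must be rechecked.
New min = -17; changed? yes

Answer: yes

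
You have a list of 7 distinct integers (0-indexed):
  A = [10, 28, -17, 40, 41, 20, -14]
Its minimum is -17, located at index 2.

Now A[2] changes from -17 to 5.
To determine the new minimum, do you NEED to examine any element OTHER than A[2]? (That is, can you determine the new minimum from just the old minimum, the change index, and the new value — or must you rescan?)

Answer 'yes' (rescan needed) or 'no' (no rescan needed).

Old min = -17 at index 2
Change at index 2: -17 -> 5
Index 2 WAS the min and new value 5 > old min -17. Must rescan other elements to find the new min.
Needs rescan: yes

Answer: yes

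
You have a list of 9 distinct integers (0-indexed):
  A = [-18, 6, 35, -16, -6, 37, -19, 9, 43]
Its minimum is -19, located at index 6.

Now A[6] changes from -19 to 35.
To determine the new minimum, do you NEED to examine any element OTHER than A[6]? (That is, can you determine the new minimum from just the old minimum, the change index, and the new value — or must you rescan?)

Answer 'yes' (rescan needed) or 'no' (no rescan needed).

Old min = -19 at index 6
Change at index 6: -19 -> 35
Index 6 WAS the min and new value 35 > old min -19. Must rescan other elements to find the new min.
Needs rescan: yes

Answer: yes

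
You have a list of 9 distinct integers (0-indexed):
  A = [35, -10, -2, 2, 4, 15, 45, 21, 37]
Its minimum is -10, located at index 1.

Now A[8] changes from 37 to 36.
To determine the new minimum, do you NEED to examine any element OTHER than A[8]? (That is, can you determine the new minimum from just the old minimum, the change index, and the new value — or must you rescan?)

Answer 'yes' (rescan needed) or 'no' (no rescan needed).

Answer: no

Derivation:
Old min = -10 at index 1
Change at index 8: 37 -> 36
Index 8 was NOT the min. New min = min(-10, 36). No rescan of other elements needed.
Needs rescan: no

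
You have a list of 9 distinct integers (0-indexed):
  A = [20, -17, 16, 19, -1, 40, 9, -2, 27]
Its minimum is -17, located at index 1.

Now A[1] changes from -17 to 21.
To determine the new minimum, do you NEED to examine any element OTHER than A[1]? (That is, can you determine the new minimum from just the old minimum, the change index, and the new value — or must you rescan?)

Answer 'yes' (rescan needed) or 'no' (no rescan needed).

Answer: yes

Derivation:
Old min = -17 at index 1
Change at index 1: -17 -> 21
Index 1 WAS the min and new value 21 > old min -17. Must rescan other elements to find the new min.
Needs rescan: yes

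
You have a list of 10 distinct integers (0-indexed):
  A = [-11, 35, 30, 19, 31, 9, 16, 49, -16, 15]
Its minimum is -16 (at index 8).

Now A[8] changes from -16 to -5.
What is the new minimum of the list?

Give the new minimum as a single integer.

Answer: -11

Derivation:
Old min = -16 (at index 8)
Change: A[8] -16 -> -5
Changed element WAS the min. Need to check: is -5 still <= all others?
  Min of remaining elements: -11
  New min = min(-5, -11) = -11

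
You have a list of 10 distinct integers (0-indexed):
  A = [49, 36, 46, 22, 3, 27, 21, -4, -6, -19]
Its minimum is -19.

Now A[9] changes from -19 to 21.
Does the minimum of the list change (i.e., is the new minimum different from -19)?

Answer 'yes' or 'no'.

Answer: yes

Derivation:
Old min = -19
Change: A[9] -19 -> 21
Changed element was the min; new min must be rechecked.
New min = -6; changed? yes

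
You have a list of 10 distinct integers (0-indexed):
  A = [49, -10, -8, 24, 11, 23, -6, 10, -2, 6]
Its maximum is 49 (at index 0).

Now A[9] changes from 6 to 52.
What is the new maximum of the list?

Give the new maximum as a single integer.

Old max = 49 (at index 0)
Change: A[9] 6 -> 52
Changed element was NOT the old max.
  New max = max(old_max, new_val) = max(49, 52) = 52

Answer: 52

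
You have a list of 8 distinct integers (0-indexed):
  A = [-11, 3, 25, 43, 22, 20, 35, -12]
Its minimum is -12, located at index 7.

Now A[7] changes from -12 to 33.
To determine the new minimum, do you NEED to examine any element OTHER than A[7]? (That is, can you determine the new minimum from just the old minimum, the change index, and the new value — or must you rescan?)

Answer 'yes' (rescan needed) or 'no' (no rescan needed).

Answer: yes

Derivation:
Old min = -12 at index 7
Change at index 7: -12 -> 33
Index 7 WAS the min and new value 33 > old min -12. Must rescan other elements to find the new min.
Needs rescan: yes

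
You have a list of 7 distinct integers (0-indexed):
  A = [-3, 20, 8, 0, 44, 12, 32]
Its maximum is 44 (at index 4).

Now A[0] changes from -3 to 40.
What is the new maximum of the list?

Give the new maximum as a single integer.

Old max = 44 (at index 4)
Change: A[0] -3 -> 40
Changed element was NOT the old max.
  New max = max(old_max, new_val) = max(44, 40) = 44

Answer: 44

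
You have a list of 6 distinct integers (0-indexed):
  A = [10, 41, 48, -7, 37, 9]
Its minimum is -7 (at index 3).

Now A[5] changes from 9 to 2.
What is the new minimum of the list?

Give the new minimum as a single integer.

Old min = -7 (at index 3)
Change: A[5] 9 -> 2
Changed element was NOT the old min.
  New min = min(old_min, new_val) = min(-7, 2) = -7

Answer: -7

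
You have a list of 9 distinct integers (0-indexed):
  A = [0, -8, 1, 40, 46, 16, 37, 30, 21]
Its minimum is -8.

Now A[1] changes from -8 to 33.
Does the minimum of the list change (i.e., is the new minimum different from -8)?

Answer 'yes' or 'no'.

Answer: yes

Derivation:
Old min = -8
Change: A[1] -8 -> 33
Changed element was the min; new min must be rechecked.
New min = 0; changed? yes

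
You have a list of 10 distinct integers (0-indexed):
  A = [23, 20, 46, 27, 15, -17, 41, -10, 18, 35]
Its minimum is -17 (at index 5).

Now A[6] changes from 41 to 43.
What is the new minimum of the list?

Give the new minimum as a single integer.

Answer: -17

Derivation:
Old min = -17 (at index 5)
Change: A[6] 41 -> 43
Changed element was NOT the old min.
  New min = min(old_min, new_val) = min(-17, 43) = -17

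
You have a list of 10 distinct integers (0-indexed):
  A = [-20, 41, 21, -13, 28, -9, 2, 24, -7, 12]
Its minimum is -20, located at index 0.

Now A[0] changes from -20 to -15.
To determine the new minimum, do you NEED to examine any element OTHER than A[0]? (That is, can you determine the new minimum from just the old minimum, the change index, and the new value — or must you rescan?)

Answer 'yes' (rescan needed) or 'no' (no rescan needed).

Answer: yes

Derivation:
Old min = -20 at index 0
Change at index 0: -20 -> -15
Index 0 WAS the min and new value -15 > old min -20. Must rescan other elements to find the new min.
Needs rescan: yes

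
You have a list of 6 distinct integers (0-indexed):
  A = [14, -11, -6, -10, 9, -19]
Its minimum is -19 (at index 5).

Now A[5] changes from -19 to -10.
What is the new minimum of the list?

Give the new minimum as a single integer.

Old min = -19 (at index 5)
Change: A[5] -19 -> -10
Changed element WAS the min. Need to check: is -10 still <= all others?
  Min of remaining elements: -11
  New min = min(-10, -11) = -11

Answer: -11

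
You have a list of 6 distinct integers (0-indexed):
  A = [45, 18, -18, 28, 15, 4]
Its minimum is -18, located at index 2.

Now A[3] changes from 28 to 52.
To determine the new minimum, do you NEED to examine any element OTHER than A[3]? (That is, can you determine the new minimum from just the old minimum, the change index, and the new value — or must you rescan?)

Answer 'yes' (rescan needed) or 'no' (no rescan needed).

Old min = -18 at index 2
Change at index 3: 28 -> 52
Index 3 was NOT the min. New min = min(-18, 52). No rescan of other elements needed.
Needs rescan: no

Answer: no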